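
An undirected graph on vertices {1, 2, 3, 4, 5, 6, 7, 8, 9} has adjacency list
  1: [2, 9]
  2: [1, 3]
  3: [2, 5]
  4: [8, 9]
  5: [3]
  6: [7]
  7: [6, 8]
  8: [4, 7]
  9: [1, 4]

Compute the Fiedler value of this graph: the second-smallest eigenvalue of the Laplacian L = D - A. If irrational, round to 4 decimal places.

With the vertex order [1, 2, 3, 4, 5, 6, 7, 8, 9], the degrees are [2, 2, 2, 2, 1, 1, 2, 2, 2], giving D = diag(2, 2, 2, 2, 1, 1, 2, 2, 2) and L = D - A. Computing the eigenvalues of L and sorting gives [0, 0.1206, 0.4679, 1, 1.6527, 2.3473, 3, 3.5321, 3.8794]. The Fiedler value lambda_2 = 0.1206 is strictly positive, so the graph is connected.

0.1206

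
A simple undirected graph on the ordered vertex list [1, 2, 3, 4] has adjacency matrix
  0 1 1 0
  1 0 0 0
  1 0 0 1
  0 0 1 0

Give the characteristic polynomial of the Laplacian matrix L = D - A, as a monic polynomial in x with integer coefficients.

Reading degrees in the order [1, 2, 3, 4] gives [2, 1, 2, 1]; set D = diag(2, 1, 2, 1) and form L = D - A. Computing det(xI - L) by cofactor expansion (or equivalently via sum-over-permutations) gives x^4 - 6x^3 + 10x^2 - 4x. Since p(0) = det(-L) = 0, x divides p(x). By the matrix-tree theorem the graph has (1/4) * product of the nonzero eigenvalues = 1 spanning tree. There is one zero in the spectrum, matching the 1 component.

x^4 - 6x^3 + 10x^2 - 4x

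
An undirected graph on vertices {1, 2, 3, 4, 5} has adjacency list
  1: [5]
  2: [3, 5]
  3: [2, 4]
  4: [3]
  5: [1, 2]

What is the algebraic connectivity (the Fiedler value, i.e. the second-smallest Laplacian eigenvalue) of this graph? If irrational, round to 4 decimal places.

0.3820

Each diagonal entry of L is the vertex degree and each off-diagonal entry is -1 where an edge is present, 0 otherwise; in the order [1, 2, 3, 4, 5] the diagonal is [1, 2, 2, 1, 2]. The smallest Laplacian eigenvalue is always 0. The next one, lambda_2 = 0.3820, measures how hard the graph is to disconnect: larger values mean better connectivity. The largest eigenvalue, 3.6180, is at most the vertex count 5. The eigenvalues sum to 8, which equals trace(L) = 2|E|.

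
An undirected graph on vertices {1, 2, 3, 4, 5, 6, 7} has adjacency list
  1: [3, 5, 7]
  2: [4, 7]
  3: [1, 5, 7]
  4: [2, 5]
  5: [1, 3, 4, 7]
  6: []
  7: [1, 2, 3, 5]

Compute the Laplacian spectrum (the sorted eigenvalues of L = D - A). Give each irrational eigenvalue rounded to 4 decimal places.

Each diagonal entry of L is the vertex degree and each off-diagonal entry is -1 where an edge is present, 0 otherwise; in the order [1, 2, 3, 4, 5, 6, 7] the diagonal is [3, 2, 3, 2, 4, 0, 4]. Since every row of L sums to 0, the all-ones vector is in the kernel and 0 is an eigenvalue. The 2 zero eigenvalues correspond to the 2 connected components. The eigenvalues sum to 18, which equals trace(L) = 2|E|.

[0, 0, 1.2679, 2.5858, 4, 4.7321, 5.4142]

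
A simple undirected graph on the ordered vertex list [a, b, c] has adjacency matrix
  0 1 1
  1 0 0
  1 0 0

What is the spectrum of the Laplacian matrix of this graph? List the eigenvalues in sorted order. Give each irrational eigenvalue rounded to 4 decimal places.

[0, 1, 3]

Reading degrees in the order [a, b, c] gives [2, 1, 1]; set D = diag(2, 1, 1) and form L = D - A. Since every row of L sums to 0, the all-ones vector is in the kernel and 0 is an eigenvalue. The eigenvalues sum to 4, which equals trace(L) = 2|E|. By the matrix-tree theorem the graph has (1/3) * product of the nonzero eigenvalues = 1 spanning tree.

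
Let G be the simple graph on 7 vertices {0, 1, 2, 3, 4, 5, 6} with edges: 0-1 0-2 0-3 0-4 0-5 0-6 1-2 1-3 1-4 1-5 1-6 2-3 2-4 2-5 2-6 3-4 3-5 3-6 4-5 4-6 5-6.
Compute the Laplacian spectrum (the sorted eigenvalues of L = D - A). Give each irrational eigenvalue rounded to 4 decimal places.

Reading degrees in the order [0, 1, 2, 3, 4, 5, 6] gives [6, 6, 6, 6, 6, 6, 6]; set D = diag(6, 6, 6, 6, 6, 6, 6) and form L = D - A. Diagonalising L (or applying a numerical eigensolver to the 7x7 matrix) gives the spectrum above. There is one zero in the spectrum, matching the 1 component.

[0, 7, 7, 7, 7, 7, 7]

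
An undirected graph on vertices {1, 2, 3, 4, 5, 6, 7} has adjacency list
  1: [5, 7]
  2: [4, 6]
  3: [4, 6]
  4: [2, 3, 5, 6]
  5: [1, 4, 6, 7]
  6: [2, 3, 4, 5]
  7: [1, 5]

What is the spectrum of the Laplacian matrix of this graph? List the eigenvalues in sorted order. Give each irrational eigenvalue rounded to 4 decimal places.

Each diagonal entry of L is the vertex degree and each off-diagonal entry is -1 where an edge is present, 0 otherwise; in the order [1, 2, 3, 4, 5, 6, 7] the diagonal is [2, 2, 2, 4, 4, 4, 2]. L is symmetric positive semidefinite, so every eigenvalue is real and nonnegative. The single zero eigenvalue shows the graph is connected.

[0, 0.6766, 2, 3, 3.6421, 5, 5.6813]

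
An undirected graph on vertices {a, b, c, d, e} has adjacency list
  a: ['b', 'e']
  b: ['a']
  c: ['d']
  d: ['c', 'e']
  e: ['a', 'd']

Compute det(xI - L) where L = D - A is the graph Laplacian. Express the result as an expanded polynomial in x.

With the vertex order [a, b, c, d, e], the degrees are [2, 1, 1, 2, 2], giving D = diag(2, 1, 1, 2, 2) and L = D - A. Computing det(xI - L) by cofactor expansion (or equivalently via sum-over-permutations) gives x^5 - 8x^4 + 21x^3 - 20x^2 + 5x. The coefficient of x^4 equals -trace(L) = -8, matching the sum of degrees. The eigenvalues sum to 8, which equals trace(L) = 2|E|. There is one zero in the spectrum, matching the 1 component.

x^5 - 8x^4 + 21x^3 - 20x^2 + 5x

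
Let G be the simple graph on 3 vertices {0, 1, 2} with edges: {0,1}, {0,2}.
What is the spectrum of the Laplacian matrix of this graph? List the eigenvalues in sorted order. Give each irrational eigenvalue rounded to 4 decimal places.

Reading degrees in the order [0, 1, 2] gives [2, 1, 1]; set D = diag(2, 1, 1) and form L = D - A. The multiplicity of 0 as a Laplacian eigenvalue equals the number of connected components. There is one zero in the spectrum, matching the 1 component. The largest eigenvalue, 3, is at most the vertex count 3.

[0, 1, 3]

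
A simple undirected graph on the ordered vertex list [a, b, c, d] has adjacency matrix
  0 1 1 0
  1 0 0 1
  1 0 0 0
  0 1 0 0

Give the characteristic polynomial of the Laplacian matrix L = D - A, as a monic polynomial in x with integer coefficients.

With the vertex order [a, b, c, d], the degrees are [2, 2, 1, 1], giving D = diag(2, 2, 1, 1) and L = D - A. L has integer entries, so p(x) = det(xI - L) has integer coefficients. Expanding the determinant yields x^4 - 6x^3 + 10x^2 - 4x. The coefficient of x^3 equals -trace(L) = -6, matching the sum of degrees. The eigenvalues sum to 6, which equals trace(L) = 2|E|.

x^4 - 6x^3 + 10x^2 - 4x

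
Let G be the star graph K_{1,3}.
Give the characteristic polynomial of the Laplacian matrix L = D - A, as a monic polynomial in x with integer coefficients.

The graph has 4 vertices and degree multiset [3, 1, 1, 1]; D is the diagonal matrix of degrees and L = D - A. The eigenvalues of L are [0, 1, 1, 4]; the characteristic polynomial is the product of (x - lambda_i), which multiplies out to x^4 - 6x^3 + 9x^2 - 4x. Since p(0) = det(-L) = 0, x divides p(x). The largest eigenvalue, 4, is at most the vertex count 4.

x^4 - 6x^3 + 9x^2 - 4x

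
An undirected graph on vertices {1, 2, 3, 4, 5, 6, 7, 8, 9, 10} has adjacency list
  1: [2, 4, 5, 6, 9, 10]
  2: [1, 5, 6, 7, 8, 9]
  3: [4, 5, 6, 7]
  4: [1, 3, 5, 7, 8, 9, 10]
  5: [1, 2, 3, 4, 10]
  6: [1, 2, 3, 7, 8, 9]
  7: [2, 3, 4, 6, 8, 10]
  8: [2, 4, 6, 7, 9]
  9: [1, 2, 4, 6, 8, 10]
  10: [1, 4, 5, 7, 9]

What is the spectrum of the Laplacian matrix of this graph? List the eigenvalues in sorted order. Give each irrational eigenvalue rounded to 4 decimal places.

With the vertex order [1, 2, 3, 4, 5, 6, 7, 8, 9, 10], the degrees are [6, 6, 4, 7, 5, 6, 6, 5, 6, 5], giving D = diag(6, 6, 4, 7, 5, 6, 6, 5, 6, 5) and L = D - A. The multiplicity of 0 as a Laplacian eigenvalue equals the number of connected components. The single zero eigenvalue shows the graph is connected. There is one zero in the spectrum, matching the 1 component.

[0, 3.5637, 3.7956, 5.1618, 5.7331, 6.1695, 7.1907, 7.3658, 8, 9.0199]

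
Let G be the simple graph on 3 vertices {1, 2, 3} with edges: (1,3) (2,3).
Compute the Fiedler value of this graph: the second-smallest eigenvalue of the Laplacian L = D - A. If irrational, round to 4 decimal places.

Each diagonal entry of L is the vertex degree and each off-diagonal entry is -1 where an edge is present, 0 otherwise; in the order [1, 2, 3] the diagonal is [1, 1, 2]. The smallest Laplacian eigenvalue is always 0. The next one, lambda_2 = 1, measures how hard the graph is to disconnect: larger values mean better connectivity. The eigenvalues sum to 4, which equals trace(L) = 2|E|.

1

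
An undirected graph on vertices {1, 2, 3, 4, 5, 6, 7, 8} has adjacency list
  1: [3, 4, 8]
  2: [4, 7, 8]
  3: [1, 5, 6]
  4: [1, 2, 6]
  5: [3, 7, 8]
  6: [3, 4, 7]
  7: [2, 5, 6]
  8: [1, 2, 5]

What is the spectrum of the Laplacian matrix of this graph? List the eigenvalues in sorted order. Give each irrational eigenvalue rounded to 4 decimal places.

With the vertex order [1, 2, 3, 4, 5, 6, 7, 8], the degrees are [3, 3, 3, 3, 3, 3, 3, 3], giving D = diag(3, 3, 3, 3, 3, 3, 3, 3) and L = D - A. Since every row of L sums to 0, the all-ones vector is in the kernel and 0 is an eigenvalue. The eigenvalues sum to 24, which equals trace(L) = 2|E|.

[0, 2, 2, 2, 4, 4, 4, 6]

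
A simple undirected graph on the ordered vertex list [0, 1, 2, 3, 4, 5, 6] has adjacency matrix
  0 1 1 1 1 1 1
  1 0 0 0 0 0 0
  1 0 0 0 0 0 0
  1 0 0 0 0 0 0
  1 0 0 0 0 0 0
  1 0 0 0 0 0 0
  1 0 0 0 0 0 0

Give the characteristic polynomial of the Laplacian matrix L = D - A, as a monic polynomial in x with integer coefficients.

x^7 - 12x^6 + 45x^5 - 80x^4 + 75x^3 - 36x^2 + 7x

Reading degrees in the order [0, 1, 2, 3, 4, 5, 6] gives [6, 1, 1, 1, 1, 1, 1]; set D = diag(6, 1, 1, 1, 1, 1, 1) and form L = D - A. The eigenvalues of L are [0, 1, 1, 1, 1, 1, 7]; the characteristic polynomial is the product of (x - lambda_i), which multiplies out to x^7 - 12x^6 + 45x^5 - 80x^4 + 75x^3 - 36x^2 + 7x. The coefficient of x^6 equals -trace(L) = -12, matching the sum of degrees.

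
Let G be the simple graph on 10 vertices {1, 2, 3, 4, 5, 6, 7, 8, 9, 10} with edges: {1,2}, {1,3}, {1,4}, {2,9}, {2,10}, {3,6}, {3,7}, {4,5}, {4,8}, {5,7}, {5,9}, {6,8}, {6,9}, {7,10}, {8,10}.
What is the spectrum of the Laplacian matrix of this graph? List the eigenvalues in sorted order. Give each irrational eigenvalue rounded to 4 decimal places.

Each diagonal entry of L is the vertex degree and each off-diagonal entry is -1 where an edge is present, 0 otherwise; in the order [1, 2, 3, 4, 5, 6, 7, 8, 9, 10] the diagonal is [3, 3, 3, 3, 3, 3, 3, 3, 3, 3]. Diagonalising L (or applying a numerical eigensolver to the 10x10 matrix) gives the spectrum above. The single zero eigenvalue shows the graph is connected. By the matrix-tree theorem the graph has (1/10) * product of the nonzero eigenvalues = 2000 spanning trees.

[0, 2, 2, 2, 2, 2, 5, 5, 5, 5]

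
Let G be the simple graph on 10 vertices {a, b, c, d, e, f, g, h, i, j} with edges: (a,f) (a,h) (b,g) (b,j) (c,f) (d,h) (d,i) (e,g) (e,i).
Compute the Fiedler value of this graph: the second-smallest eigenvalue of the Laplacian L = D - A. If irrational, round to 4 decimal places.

0.0979

With the vertex order [a, b, c, d, e, f, g, h, i, j], the degrees are [2, 2, 1, 2, 2, 2, 2, 2, 2, 1], giving D = diag(2, 2, 1, 2, 2, 2, 2, 2, 2, 1) and L = D - A. The sorted Laplacian eigenvalues are [0, 0.0979, 0.3820, 0.8244, 1.3820, 2, 2.6180, 3.1756, 3.6180, 3.9021]; the algebraic connectivity is the second entry, 0.0979.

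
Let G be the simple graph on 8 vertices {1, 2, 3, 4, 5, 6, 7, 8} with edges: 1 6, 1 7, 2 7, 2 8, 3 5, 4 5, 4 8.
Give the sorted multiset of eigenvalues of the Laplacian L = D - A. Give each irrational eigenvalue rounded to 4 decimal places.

[0, 0.1522, 0.5858, 1.2346, 2, 2.7654, 3.4142, 3.8478]

Each diagonal entry of L is the vertex degree and each off-diagonal entry is -1 where an edge is present, 0 otherwise; in the order [1, 2, 3, 4, 5, 6, 7, 8] the diagonal is [2, 2, 1, 2, 2, 1, 2, 2]. L is symmetric positive semidefinite, so every eigenvalue is real and nonnegative. The largest eigenvalue, 3.8478, is at most the vertex count 8. By the matrix-tree theorem the graph has (1/8) * product of the nonzero eigenvalues = 1 spanning tree.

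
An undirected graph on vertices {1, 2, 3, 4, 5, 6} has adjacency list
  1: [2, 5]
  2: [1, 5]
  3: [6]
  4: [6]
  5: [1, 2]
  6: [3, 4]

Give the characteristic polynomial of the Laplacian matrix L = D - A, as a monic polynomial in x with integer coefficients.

With the vertex order [1, 2, 3, 4, 5, 6], the degrees are [2, 2, 1, 1, 2, 2], giving D = diag(2, 2, 1, 1, 2, 2) and L = D - A. L has integer entries, so p(x) = det(xI - L) has integer coefficients. Expanding the determinant yields x^6 - 10x^5 + 36x^4 - 54x^3 + 27x^2. Since p(0) = det(-L) = 0, x divides p(x).

x^6 - 10x^5 + 36x^4 - 54x^3 + 27x^2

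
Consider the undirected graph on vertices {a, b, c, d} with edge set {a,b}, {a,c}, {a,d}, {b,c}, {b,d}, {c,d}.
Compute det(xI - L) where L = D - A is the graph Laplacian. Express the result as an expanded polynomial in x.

x^4 - 12x^3 + 48x^2 - 64x

Each diagonal entry of L is the vertex degree and each off-diagonal entry is -1 where an edge is present, 0 otherwise; in the order [a, b, c, d] the diagonal is [3, 3, 3, 3]. The eigenvalues of L are [0, 4, 4, 4]; the characteristic polynomial is the product of (x - lambda_i), which multiplies out to x^4 - 12x^3 + 48x^2 - 64x. The constant term is 0 because L is singular (the all-ones vector lies in its kernel). By the matrix-tree theorem the graph has (1/4) * product of the nonzero eigenvalues = 16 spanning trees. There is one zero in the spectrum, matching the 1 component.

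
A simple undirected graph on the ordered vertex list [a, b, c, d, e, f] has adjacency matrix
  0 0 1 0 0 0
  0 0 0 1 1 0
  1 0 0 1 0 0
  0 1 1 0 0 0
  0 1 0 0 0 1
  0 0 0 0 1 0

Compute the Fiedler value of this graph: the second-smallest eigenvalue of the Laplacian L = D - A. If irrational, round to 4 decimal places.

With the vertex order [a, b, c, d, e, f], the degrees are [1, 2, 2, 2, 2, 1], giving D = diag(1, 2, 2, 2, 2, 1) and L = D - A. Computing the eigenvalues of L and sorting gives [0, 0.2679, 1, 2, 3, 3.7321]. The Fiedler value lambda_2 = 0.2679 is strictly positive, so the graph is connected. By the matrix-tree theorem the graph has (1/6) * product of the nonzero eigenvalues = 1 spanning tree. There is one zero in the spectrum, matching the 1 component.

0.2679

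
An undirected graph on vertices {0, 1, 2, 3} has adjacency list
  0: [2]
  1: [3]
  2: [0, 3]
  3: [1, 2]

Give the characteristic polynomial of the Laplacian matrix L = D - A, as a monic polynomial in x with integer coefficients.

x^4 - 6x^3 + 10x^2 - 4x

Reading degrees in the order [0, 1, 2, 3] gives [1, 1, 2, 2]; set D = diag(1, 1, 2, 2) and form L = D - A. Computing det(xI - L) by cofactor expansion (or equivalently via sum-over-permutations) gives x^4 - 6x^3 + 10x^2 - 4x. The coefficient of x^3 equals -trace(L) = -6, matching the sum of degrees.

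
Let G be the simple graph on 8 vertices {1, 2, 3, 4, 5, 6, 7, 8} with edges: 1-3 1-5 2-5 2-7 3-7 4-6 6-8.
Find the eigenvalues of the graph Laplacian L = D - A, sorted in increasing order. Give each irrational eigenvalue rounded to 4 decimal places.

Reading degrees in the order [1, 2, 3, 4, 5, 6, 7, 8] gives [2, 2, 2, 1, 2, 2, 2, 1]; set D = diag(2, 2, 2, 1, 2, 2, 2, 1) and form L = D - A. L is symmetric positive semidefinite, so every eigenvalue is real and nonnegative. The 2 zero eigenvalues correspond to the 2 connected components. The largest eigenvalue, 3.6180, is at most the vertex count 8.

[0, 0, 1, 1.3820, 1.3820, 3, 3.6180, 3.6180]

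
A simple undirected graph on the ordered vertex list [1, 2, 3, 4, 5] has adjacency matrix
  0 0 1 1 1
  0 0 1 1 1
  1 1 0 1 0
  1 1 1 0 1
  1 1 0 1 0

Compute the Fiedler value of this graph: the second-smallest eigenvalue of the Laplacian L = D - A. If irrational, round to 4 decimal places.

With the vertex order [1, 2, 3, 4, 5], the degrees are [3, 3, 3, 4, 3], giving D = diag(3, 3, 3, 4, 3) and L = D - A. The smallest Laplacian eigenvalue is always 0. The next one, lambda_2 = 3, measures how hard the graph is to disconnect: larger values mean better connectivity.

3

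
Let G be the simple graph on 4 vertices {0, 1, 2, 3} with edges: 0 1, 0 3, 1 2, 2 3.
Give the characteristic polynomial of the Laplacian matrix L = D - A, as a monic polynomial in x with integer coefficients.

x^4 - 8x^3 + 20x^2 - 16x

With the vertex order [0, 1, 2, 3], the degrees are [2, 2, 2, 2], giving D = diag(2, 2, 2, 2) and L = D - A. Computing det(xI - L) by cofactor expansion (or equivalently via sum-over-permutations) gives x^4 - 8x^3 + 20x^2 - 16x. The constant term is 0 because L is singular (the all-ones vector lies in its kernel). By the matrix-tree theorem the graph has (1/4) * product of the nonzero eigenvalues = 4 spanning trees.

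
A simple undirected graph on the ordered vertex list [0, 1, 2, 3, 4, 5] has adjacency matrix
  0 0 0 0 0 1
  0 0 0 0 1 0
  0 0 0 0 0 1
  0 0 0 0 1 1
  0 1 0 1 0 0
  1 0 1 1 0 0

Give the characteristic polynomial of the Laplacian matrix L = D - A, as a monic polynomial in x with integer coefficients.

With the vertex order [0, 1, 2, 3, 4, 5], the degrees are [1, 1, 1, 2, 2, 3], giving D = diag(1, 1, 1, 2, 2, 3) and L = D - A. Computing det(xI - L) by cofactor expansion (or equivalently via sum-over-permutations) gives x^6 - 10x^5 + 35x^4 - 52x^3 + 32x^2 - 6x. Since p(0) = det(-L) = 0, x divides p(x). By the matrix-tree theorem the graph has (1/6) * product of the nonzero eigenvalues = 1 spanning tree. The largest eigenvalue, 4.2143, is at most the vertex count 6.

x^6 - 10x^5 + 35x^4 - 52x^3 + 32x^2 - 6x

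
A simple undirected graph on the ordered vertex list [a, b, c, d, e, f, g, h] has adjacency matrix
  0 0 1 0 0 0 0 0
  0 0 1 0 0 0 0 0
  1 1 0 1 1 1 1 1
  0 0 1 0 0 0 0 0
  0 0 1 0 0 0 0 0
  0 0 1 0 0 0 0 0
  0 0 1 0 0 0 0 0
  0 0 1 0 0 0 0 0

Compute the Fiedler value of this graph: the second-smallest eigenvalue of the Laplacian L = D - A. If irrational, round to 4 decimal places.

1

Each diagonal entry of L is the vertex degree and each off-diagonal entry is -1 where an edge is present, 0 otherwise; in the order [a, b, c, d, e, f, g, h] the diagonal is [1, 1, 7, 1, 1, 1, 1, 1]. The smallest Laplacian eigenvalue is always 0. The next one, lambda_2 = 1, measures how hard the graph is to disconnect: larger values mean better connectivity. By the matrix-tree theorem the graph has (1/8) * product of the nonzero eigenvalues = 1 spanning tree.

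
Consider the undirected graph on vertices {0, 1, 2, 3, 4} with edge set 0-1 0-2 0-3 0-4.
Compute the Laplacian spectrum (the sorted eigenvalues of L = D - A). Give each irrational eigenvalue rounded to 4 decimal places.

[0, 1, 1, 1, 5]

With the vertex order [0, 1, 2, 3, 4], the degrees are [4, 1, 1, 1, 1], giving D = diag(4, 1, 1, 1, 1) and L = D - A. L is symmetric positive semidefinite, so every eigenvalue is real and nonnegative. The single zero eigenvalue shows the graph is connected. By the matrix-tree theorem the graph has (1/5) * product of the nonzero eigenvalues = 1 spanning tree.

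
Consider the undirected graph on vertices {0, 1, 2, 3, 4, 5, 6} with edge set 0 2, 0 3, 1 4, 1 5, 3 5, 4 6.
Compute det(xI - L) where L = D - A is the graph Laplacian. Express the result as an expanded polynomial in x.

With the vertex order [0, 1, 2, 3, 4, 5, 6], the degrees are [2, 2, 1, 2, 2, 2, 1], giving D = diag(2, 2, 1, 2, 2, 2, 1) and L = D - A. L has integer entries, so p(x) = det(xI - L) has integer coefficients. Expanding the determinant yields x^7 - 12x^6 + 55x^5 - 120x^4 + 126x^3 - 56x^2 + 7x. The coefficient of x^6 equals -trace(L) = -12, matching the sum of degrees.

x^7 - 12x^6 + 55x^5 - 120x^4 + 126x^3 - 56x^2 + 7x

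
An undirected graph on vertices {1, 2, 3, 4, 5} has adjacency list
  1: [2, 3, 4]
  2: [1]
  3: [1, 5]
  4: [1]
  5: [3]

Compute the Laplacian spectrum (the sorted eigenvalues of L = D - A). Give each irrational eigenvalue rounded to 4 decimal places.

[0, 0.5188, 1, 2.3111, 4.1701]

With the vertex order [1, 2, 3, 4, 5], the degrees are [3, 1, 2, 1, 1], giving D = diag(3, 1, 2, 1, 1) and L = D - A. L is symmetric positive semidefinite, so every eigenvalue is real and nonnegative. The eigenvalues sum to 8, which equals trace(L) = 2|E|.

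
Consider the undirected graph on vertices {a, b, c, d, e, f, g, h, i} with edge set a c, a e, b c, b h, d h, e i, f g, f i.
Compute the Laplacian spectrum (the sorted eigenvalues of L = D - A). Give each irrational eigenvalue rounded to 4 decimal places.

[0, 0.1206, 0.4679, 1, 1.6527, 2.3473, 3, 3.5321, 3.8794]

Each diagonal entry of L is the vertex degree and each off-diagonal entry is -1 where an edge is present, 0 otherwise; in the order [a, b, c, d, e, f, g, h, i] the diagonal is [2, 2, 2, 1, 2, 2, 1, 2, 2]. Diagonalising L (or applying a numerical eigensolver to the 9x9 matrix) gives the spectrum above. The single zero eigenvalue shows the graph is connected.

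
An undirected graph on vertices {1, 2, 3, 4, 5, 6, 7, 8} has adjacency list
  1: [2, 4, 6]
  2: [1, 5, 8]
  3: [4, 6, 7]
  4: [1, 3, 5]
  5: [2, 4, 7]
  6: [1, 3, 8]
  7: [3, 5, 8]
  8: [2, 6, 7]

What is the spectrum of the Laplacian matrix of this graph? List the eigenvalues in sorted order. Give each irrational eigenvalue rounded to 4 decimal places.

[0, 2, 2, 2, 4, 4, 4, 6]

With the vertex order [1, 2, 3, 4, 5, 6, 7, 8], the degrees are [3, 3, 3, 3, 3, 3, 3, 3], giving D = diag(3, 3, 3, 3, 3, 3, 3, 3) and L = D - A. Since every row of L sums to 0, the all-ones vector is in the kernel and 0 is an eigenvalue. There is one zero in the spectrum, matching the 1 component. By the matrix-tree theorem the graph has (1/8) * product of the nonzero eigenvalues = 384 spanning trees.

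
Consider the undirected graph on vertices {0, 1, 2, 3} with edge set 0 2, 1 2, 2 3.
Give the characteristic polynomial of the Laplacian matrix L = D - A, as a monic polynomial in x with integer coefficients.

With the vertex order [0, 1, 2, 3], the degrees are [1, 1, 3, 1], giving D = diag(1, 1, 3, 1) and L = D - A. The eigenvalues of L are [0, 1, 1, 4]; the characteristic polynomial is the product of (x - lambda_i), which multiplies out to x^4 - 6x^3 + 9x^2 - 4x. The constant term is 0 because L is singular (the all-ones vector lies in its kernel). The largest eigenvalue, 4, is at most the vertex count 4. By the matrix-tree theorem the graph has (1/4) * product of the nonzero eigenvalues = 1 spanning tree.

x^4 - 6x^3 + 9x^2 - 4x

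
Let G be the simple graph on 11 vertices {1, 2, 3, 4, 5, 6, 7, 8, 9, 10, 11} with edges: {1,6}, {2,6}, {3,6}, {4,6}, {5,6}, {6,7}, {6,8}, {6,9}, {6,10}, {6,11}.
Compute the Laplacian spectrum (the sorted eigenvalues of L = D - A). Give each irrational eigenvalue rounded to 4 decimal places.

Each diagonal entry of L is the vertex degree and each off-diagonal entry is -1 where an edge is present, 0 otherwise; in the order [1, 2, 3, 4, 5, 6, 7, 8, 9, 10, 11] the diagonal is [1, 1, 1, 1, 1, 10, 1, 1, 1, 1, 1]. Since every row of L sums to 0, the all-ones vector is in the kernel and 0 is an eigenvalue. By the matrix-tree theorem the graph has (1/11) * product of the nonzero eigenvalues = 1 spanning tree.

[0, 1, 1, 1, 1, 1, 1, 1, 1, 1, 11]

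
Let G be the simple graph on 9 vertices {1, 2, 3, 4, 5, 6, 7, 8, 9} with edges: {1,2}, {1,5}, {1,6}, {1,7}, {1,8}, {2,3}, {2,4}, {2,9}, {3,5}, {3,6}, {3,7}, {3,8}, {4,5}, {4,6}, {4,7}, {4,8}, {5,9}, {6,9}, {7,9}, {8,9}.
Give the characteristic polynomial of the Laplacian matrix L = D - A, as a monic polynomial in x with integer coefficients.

x^9 - 40x^8 + 690x^7 - 6720x^6 + 40485x^5 - 154704x^4 + 366560x^3 - 492800x^2 + 288000x

With the vertex order [1, 2, 3, 4, 5, 6, 7, 8, 9], the degrees are [5, 4, 5, 5, 4, 4, 4, 4, 5], giving D = diag(5, 4, 5, 5, 4, 4, 4, 4, 5) and L = D - A. Computing det(xI - L) by cofactor expansion (or equivalently via sum-over-permutations) gives x^9 - 40x^8 + 690x^7 - 6720x^6 + 40485x^5 - 154704x^4 + 366560x^3 - 492800x^2 + 288000x. The constant term is 0 because L is singular (the all-ones vector lies in its kernel). The largest eigenvalue, 9, is at most the vertex count 9.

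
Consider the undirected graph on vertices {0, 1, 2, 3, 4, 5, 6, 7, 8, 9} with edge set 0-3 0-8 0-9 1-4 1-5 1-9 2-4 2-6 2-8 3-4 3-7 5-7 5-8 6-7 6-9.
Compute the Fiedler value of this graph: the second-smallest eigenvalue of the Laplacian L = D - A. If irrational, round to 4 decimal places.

Each diagonal entry of L is the vertex degree and each off-diagonal entry is -1 where an edge is present, 0 otherwise; in the order [0, 1, 2, 3, 4, 5, 6, 7, 8, 9] the diagonal is [3, 3, 3, 3, 3, 3, 3, 3, 3, 3]. Computing the eigenvalues of L and sorting gives [0, 2, 2, 2, 2, 2, 5, 5, 5, 5]. The Fiedler value lambda_2 = 2 is strictly positive, so the graph is connected. By the matrix-tree theorem the graph has (1/10) * product of the nonzero eigenvalues = 2000 spanning trees.

2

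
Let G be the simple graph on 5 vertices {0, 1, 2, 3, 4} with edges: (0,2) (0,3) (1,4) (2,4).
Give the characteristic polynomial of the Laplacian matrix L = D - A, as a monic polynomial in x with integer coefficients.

With the vertex order [0, 1, 2, 3, 4], the degrees are [2, 1, 2, 1, 2], giving D = diag(2, 1, 2, 1, 2) and L = D - A. Computing det(xI - L) by cofactor expansion (or equivalently via sum-over-permutations) gives x^5 - 8x^4 + 21x^3 - 20x^2 + 5x. Since p(0) = det(-L) = 0, x divides p(x). There is one zero in the spectrum, matching the 1 component.

x^5 - 8x^4 + 21x^3 - 20x^2 + 5x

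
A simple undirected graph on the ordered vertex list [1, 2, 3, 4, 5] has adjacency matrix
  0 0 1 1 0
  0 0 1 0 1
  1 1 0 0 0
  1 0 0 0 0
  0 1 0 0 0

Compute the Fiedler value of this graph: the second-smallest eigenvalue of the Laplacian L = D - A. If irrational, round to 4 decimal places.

Each diagonal entry of L is the vertex degree and each off-diagonal entry is -1 where an edge is present, 0 otherwise; in the order [1, 2, 3, 4, 5] the diagonal is [2, 2, 2, 1, 1]. The smallest Laplacian eigenvalue is always 0. The next one, lambda_2 = 0.3820, measures how hard the graph is to disconnect: larger values mean better connectivity. There is one zero in the spectrum, matching the 1 component.

0.3820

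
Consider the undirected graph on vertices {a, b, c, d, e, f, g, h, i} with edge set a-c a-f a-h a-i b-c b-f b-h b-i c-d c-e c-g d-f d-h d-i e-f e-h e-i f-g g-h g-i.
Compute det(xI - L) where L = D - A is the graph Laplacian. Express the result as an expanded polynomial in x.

x^9 - 40x^8 + 690x^7 - 6720x^6 + 40485x^5 - 154704x^4 + 366560x^3 - 492800x^2 + 288000x

Each diagonal entry of L is the vertex degree and each off-diagonal entry is -1 where an edge is present, 0 otherwise; in the order [a, b, c, d, e, f, g, h, i] the diagonal is [4, 4, 5, 4, 4, 5, 4, 5, 5]. Computing det(xI - L) by cofactor expansion (or equivalently via sum-over-permutations) gives x^9 - 40x^8 + 690x^7 - 6720x^6 + 40485x^5 - 154704x^4 + 366560x^3 - 492800x^2 + 288000x. The coefficient of x^8 equals -trace(L) = -40, matching the sum of degrees. There is one zero in the spectrum, matching the 1 component.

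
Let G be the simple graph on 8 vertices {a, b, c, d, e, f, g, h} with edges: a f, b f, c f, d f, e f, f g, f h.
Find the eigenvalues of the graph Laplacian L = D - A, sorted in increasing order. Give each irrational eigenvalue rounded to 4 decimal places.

Each diagonal entry of L is the vertex degree and each off-diagonal entry is -1 where an edge is present, 0 otherwise; in the order [a, b, c, d, e, f, g, h] the diagonal is [1, 1, 1, 1, 1, 7, 1, 1]. Since every row of L sums to 0, the all-ones vector is in the kernel and 0 is an eigenvalue. The single zero eigenvalue shows the graph is connected. By the matrix-tree theorem the graph has (1/8) * product of the nonzero eigenvalues = 1 spanning tree.

[0, 1, 1, 1, 1, 1, 1, 8]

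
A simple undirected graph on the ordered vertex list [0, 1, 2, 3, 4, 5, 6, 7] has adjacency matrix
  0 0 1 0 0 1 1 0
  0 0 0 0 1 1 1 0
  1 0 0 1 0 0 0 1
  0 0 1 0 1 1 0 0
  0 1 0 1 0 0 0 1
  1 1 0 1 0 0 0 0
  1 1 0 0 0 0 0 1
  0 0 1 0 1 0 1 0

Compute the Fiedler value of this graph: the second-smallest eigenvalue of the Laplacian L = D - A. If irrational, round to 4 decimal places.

2

Reading degrees in the order [0, 1, 2, 3, 4, 5, 6, 7] gives [3, 3, 3, 3, 3, 3, 3, 3]; set D = diag(3, 3, 3, 3, 3, 3, 3, 3) and form L = D - A. The sorted Laplacian eigenvalues are [0, 2, 2, 2, 4, 4, 4, 6]; the algebraic connectivity is the second entry, 2. The eigenvalues sum to 24, which equals trace(L) = 2|E|.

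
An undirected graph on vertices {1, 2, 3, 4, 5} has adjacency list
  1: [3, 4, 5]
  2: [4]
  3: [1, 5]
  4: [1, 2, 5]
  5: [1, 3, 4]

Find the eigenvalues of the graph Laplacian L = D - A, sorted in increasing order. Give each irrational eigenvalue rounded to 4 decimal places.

[0, 0.8299, 2.6889, 4, 4.4812]

With the vertex order [1, 2, 3, 4, 5], the degrees are [3, 1, 2, 3, 3], giving D = diag(3, 1, 2, 3, 3) and L = D - A. Since every row of L sums to 0, the all-ones vector is in the kernel and 0 is an eigenvalue. The single zero eigenvalue shows the graph is connected. There is one zero in the spectrum, matching the 1 component. By the matrix-tree theorem the graph has (1/5) * product of the nonzero eigenvalues = 8 spanning trees.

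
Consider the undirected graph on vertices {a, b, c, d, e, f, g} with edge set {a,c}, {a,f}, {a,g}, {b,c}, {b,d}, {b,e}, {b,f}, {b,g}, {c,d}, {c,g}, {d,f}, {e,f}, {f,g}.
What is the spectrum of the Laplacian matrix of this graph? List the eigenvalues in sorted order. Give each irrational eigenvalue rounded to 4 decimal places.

[0, 1.8121, 2.6883, 4.2128, 4.6039, 6.0990, 6.5840]

Reading degrees in the order [a, b, c, d, e, f, g] gives [3, 5, 4, 3, 2, 5, 4]; set D = diag(3, 5, 4, 3, 2, 5, 4) and form L = D - A. Since every row of L sums to 0, the all-ones vector is in the kernel and 0 is an eigenvalue. The single zero eigenvalue shows the graph is connected.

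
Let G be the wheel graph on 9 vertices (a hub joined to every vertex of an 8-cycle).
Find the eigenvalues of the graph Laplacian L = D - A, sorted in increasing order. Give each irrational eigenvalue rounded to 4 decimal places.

The graph has 9 vertices and degree multiset [8, 3, 3, 3, 3, 3, 3, 3, 3]; D is the diagonal matrix of degrees and L = D - A. The multiplicity of 0 as a Laplacian eigenvalue equals the number of connected components. The single zero eigenvalue shows the graph is connected. By the matrix-tree theorem the graph has (1/9) * product of the nonzero eigenvalues = 2205 spanning trees.

[0, 1.5858, 1.5858, 3, 3, 4.4142, 4.4142, 5, 9]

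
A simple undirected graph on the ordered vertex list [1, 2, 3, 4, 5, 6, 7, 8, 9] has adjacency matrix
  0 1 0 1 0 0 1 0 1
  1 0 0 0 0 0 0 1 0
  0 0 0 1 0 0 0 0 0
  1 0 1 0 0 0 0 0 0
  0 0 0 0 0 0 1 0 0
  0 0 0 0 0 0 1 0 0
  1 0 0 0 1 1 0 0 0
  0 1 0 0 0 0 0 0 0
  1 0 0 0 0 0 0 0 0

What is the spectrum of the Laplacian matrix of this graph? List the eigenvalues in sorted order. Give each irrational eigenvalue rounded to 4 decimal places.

[0, 0.3047, 0.3820, 0.7566, 1, 2.0960, 2.6180, 3.4609, 5.3818]

Each diagonal entry of L is the vertex degree and each off-diagonal entry is -1 where an edge is present, 0 otherwise; in the order [1, 2, 3, 4, 5, 6, 7, 8, 9] the diagonal is [4, 2, 1, 2, 1, 1, 3, 1, 1]. Since every row of L sums to 0, the all-ones vector is in the kernel and 0 is an eigenvalue. The single zero eigenvalue shows the graph is connected. By the matrix-tree theorem the graph has (1/9) * product of the nonzero eigenvalues = 1 spanning tree.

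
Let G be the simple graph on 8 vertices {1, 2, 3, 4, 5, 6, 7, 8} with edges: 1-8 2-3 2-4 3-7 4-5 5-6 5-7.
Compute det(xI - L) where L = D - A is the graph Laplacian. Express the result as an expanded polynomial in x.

Each diagonal entry of L is the vertex degree and each off-diagonal entry is -1 where an edge is present, 0 otherwise; in the order [1, 2, 3, 4, 5, 6, 7, 8] the diagonal is [1, 2, 2, 2, 3, 1, 2, 1]. Computing det(xI - L) by cofactor expansion (or equivalently via sum-over-permutations) gives x^8 - 14x^7 + 77x^6 - 212x^5 + 307x^4 - 220x^3 + 60x^2. The coefficient of x^7 equals -trace(L) = -14, matching the sum of degrees. The eigenvalues sum to 14, which equals trace(L) = 2|E|. The largest eigenvalue, 4.3028, is at most the vertex count 8.

x^8 - 14x^7 + 77x^6 - 212x^5 + 307x^4 - 220x^3 + 60x^2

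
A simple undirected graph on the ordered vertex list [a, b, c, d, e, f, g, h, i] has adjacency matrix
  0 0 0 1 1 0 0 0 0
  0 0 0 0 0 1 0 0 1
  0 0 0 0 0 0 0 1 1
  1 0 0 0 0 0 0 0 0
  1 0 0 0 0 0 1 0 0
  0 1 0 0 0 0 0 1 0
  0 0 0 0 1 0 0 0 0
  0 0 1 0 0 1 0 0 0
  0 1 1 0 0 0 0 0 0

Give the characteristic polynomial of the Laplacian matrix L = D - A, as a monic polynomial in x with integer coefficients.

x^9 - 16x^8 + 105x^7 - 364x^6 + 715x^5 - 790x^4 + 450x^3 - 100x^2

Each diagonal entry of L is the vertex degree and each off-diagonal entry is -1 where an edge is present, 0 otherwise; in the order [a, b, c, d, e, f, g, h, i] the diagonal is [2, 2, 2, 1, 2, 2, 1, 2, 2]. Computing det(xI - L) by cofactor expansion (or equivalently via sum-over-permutations) gives x^9 - 16x^8 + 105x^7 - 364x^6 + 715x^5 - 790x^4 + 450x^3 - 100x^2. The coefficient of x^8 equals -trace(L) = -16, matching the sum of degrees. The eigenvalues sum to 16, which equals trace(L) = 2|E|.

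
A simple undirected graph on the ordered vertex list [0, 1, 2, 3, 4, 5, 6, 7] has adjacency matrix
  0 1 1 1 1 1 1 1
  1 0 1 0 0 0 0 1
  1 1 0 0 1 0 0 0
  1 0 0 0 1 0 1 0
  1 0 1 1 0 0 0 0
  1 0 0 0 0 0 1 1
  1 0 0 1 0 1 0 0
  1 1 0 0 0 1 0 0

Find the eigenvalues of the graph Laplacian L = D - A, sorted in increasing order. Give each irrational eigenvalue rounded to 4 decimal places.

Reading degrees in the order [0, 1, 2, 3, 4, 5, 6, 7] gives [7, 3, 3, 3, 3, 3, 3, 3]; set D = diag(7, 3, 3, 3, 3, 3, 3, 3) and form L = D - A. The multiplicity of 0 as a Laplacian eigenvalue equals the number of connected components. The single zero eigenvalue shows the graph is connected. By the matrix-tree theorem the graph has (1/8) * product of the nonzero eigenvalues = 841 spanning trees. There is one zero in the spectrum, matching the 1 component.

[0, 1.7530, 1.7530, 3.4450, 3.4450, 4.8019, 4.8019, 8]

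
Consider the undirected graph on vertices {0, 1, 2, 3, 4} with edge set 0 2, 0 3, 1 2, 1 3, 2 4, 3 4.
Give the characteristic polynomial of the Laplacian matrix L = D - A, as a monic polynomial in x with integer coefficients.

x^5 - 12x^4 + 51x^3 - 92x^2 + 60x

With the vertex order [0, 1, 2, 3, 4], the degrees are [2, 2, 3, 3, 2], giving D = diag(2, 2, 3, 3, 2) and L = D - A. The eigenvalues of L are [0, 2, 2, 3, 5]; the characteristic polynomial is the product of (x - lambda_i), which multiplies out to x^5 - 12x^4 + 51x^3 - 92x^2 + 60x. The constant term is 0 because L is singular (the all-ones vector lies in its kernel). There is one zero in the spectrum, matching the 1 component. By the matrix-tree theorem the graph has (1/5) * product of the nonzero eigenvalues = 12 spanning trees.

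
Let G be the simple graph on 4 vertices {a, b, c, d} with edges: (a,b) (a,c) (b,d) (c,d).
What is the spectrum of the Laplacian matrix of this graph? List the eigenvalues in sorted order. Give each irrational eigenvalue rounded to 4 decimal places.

With the vertex order [a, b, c, d], the degrees are [2, 2, 2, 2], giving D = diag(2, 2, 2, 2) and L = D - A. The multiplicity of 0 as a Laplacian eigenvalue equals the number of connected components. The largest eigenvalue, 4, is at most the vertex count 4. The eigenvalues sum to 8, which equals trace(L) = 2|E|.

[0, 2, 2, 4]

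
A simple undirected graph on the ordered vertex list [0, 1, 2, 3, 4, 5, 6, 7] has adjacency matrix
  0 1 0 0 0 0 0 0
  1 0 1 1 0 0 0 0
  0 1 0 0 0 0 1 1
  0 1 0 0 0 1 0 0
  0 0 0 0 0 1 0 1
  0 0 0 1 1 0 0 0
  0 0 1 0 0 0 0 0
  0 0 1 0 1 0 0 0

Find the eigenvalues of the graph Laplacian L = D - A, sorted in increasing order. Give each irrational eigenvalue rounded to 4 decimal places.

Each diagonal entry of L is the vertex degree and each off-diagonal entry is -1 where an edge is present, 0 otherwise; in the order [0, 1, 2, 3, 4, 5, 6, 7] the diagonal is [1, 3, 3, 2, 2, 2, 1, 2]. Diagonalising L (or applying a numerical eigensolver to the 8x8 matrix) gives the spectrum above. The single zero eigenvalue shows the graph is connected. The eigenvalues sum to 16, which equals trace(L) = 2|E|.

[0, 0.5858, 0.5858, 1.2679, 2, 3.4142, 3.4142, 4.7321]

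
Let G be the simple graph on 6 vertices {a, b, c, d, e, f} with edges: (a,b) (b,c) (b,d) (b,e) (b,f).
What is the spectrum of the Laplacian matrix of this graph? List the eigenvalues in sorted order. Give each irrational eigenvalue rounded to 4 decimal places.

With the vertex order [a, b, c, d, e, f], the degrees are [1, 5, 1, 1, 1, 1], giving D = diag(1, 5, 1, 1, 1, 1) and L = D - A. Since every row of L sums to 0, the all-ones vector is in the kernel and 0 is an eigenvalue. There is one zero in the spectrum, matching the 1 component.

[0, 1, 1, 1, 1, 6]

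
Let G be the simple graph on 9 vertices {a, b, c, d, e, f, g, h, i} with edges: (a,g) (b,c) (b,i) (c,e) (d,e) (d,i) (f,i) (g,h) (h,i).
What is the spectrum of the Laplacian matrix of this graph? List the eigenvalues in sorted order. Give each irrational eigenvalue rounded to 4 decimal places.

[0, 0.2398, 0.7199, 1.3820, 1.4240, 2.2032, 3.1692, 3.6180, 5.2439]

Reading degrees in the order [a, b, c, d, e, f, g, h, i] gives [1, 2, 2, 2, 2, 1, 2, 2, 4]; set D = diag(1, 2, 2, 2, 2, 1, 2, 2, 4) and form L = D - A. Diagonalising L (or applying a numerical eigensolver to the 9x9 matrix) gives the spectrum above. By the matrix-tree theorem the graph has (1/9) * product of the nonzero eigenvalues = 5 spanning trees. There is one zero in the spectrum, matching the 1 component.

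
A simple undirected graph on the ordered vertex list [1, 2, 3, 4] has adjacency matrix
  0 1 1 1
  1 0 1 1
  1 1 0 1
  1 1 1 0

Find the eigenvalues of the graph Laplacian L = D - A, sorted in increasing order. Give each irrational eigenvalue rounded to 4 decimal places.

[0, 4, 4, 4]

Each diagonal entry of L is the vertex degree and each off-diagonal entry is -1 where an edge is present, 0 otherwise; in the order [1, 2, 3, 4] the diagonal is [3, 3, 3, 3]. L is symmetric positive semidefinite, so every eigenvalue is real and nonnegative.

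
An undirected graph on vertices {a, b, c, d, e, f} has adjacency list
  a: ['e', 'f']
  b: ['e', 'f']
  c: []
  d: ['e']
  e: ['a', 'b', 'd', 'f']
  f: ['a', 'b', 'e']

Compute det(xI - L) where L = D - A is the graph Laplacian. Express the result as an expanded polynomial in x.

With the vertex order [a, b, c, d, e, f], the degrees are [2, 2, 0, 1, 4, 3], giving D = diag(2, 2, 0, 1, 4, 3) and L = D - A. Computing det(xI - L) by cofactor expansion (or equivalently via sum-over-permutations) gives x^6 - 12x^5 + 49x^4 - 78x^3 + 40x^2. Since p(0) = det(-L) = 0, x divides p(x). The eigenvalues sum to 12, which equals trace(L) = 2|E|.

x^6 - 12x^5 + 49x^4 - 78x^3 + 40x^2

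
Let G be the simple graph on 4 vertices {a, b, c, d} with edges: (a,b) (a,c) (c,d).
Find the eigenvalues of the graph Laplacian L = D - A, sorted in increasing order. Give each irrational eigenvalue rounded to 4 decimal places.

With the vertex order [a, b, c, d], the degrees are [2, 1, 2, 1], giving D = diag(2, 1, 2, 1) and L = D - A. L is symmetric positive semidefinite, so every eigenvalue is real and nonnegative.

[0, 0.5858, 2, 3.4142]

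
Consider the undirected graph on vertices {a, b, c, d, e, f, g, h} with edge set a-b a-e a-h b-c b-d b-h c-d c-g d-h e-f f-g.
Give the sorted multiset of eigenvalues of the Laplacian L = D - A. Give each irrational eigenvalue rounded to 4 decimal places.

[0, 0.7639, 1.2679, 3, 3, 4, 4.7321, 5.2361]

Each diagonal entry of L is the vertex degree and each off-diagonal entry is -1 where an edge is present, 0 otherwise; in the order [a, b, c, d, e, f, g, h] the diagonal is [3, 4, 3, 3, 2, 2, 2, 3]. Diagonalising L (or applying a numerical eigensolver to the 8x8 matrix) gives the spectrum above. There is one zero in the spectrum, matching the 1 component.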